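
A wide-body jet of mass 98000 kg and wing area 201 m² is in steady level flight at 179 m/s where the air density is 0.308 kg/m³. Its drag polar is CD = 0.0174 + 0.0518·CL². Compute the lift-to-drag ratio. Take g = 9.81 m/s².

L/D = 14.7

Level flight ⇒ L = W = m·g = 98000 × 9.81 = 9.6138×10^5 N.
Dynamic pressure q = 0.5 × 0.308 × 179² = 4934 Pa.
CL = W/(q·S) = 9.6138×10^5 / (4934 × 201) = 0.9693.
CD = 0.0174 + 0.0518 × 0.9693² = 0.06607.
L/D = CL/CD = 0.9693 / 0.06607 = 14.7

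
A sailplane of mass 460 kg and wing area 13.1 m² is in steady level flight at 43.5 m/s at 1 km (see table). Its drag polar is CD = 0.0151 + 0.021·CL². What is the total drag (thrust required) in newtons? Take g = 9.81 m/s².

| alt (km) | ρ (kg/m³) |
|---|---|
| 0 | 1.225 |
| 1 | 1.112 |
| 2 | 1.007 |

D = 239 N

At 1 km, from the table: ρ = 1.112 kg/m³.
Weight W = mg = 460 × 9.81 = 4512.6 N; in level flight L = W.
Dynamic pressure q = 0.5 × 1.112 × 43.5² = 1052 Pa.
CL = W/(q·S) = 4512.6 / (1052 × 13.1) = 0.3274.
CD = 0.0151 + 0.021 × 0.3274² = 0.01735.
D = q·S·CD = 1052 × 13.1 × 0.01735 = 239.1 N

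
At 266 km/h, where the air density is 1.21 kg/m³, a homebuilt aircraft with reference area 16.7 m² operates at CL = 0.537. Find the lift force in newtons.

L = 29600 N

Convert speed: v = 266 km/h ÷ 3.6 = 73.89 m/s.
L = ½ρv²S·CL = ½ × 1.21 × 73.89² × 16.7 × 0.537 = 29600 N ≈ 29.6 kN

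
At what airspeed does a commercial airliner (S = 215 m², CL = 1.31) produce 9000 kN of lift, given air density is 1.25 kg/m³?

v = 226 m/s

L = ½ρv²S·CL ⇒ v = √(2L/(ρ·S·CL))
v = √(2 × 9×10^6 / (1.25 × 215 × 1.31)) = √51130 = 226 m/s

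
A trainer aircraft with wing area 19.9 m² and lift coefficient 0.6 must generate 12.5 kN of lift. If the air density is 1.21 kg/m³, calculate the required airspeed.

v = 41.6 m/s

L = ½ρv²S·CL ⇒ v = √(2L/(ρ·S·CL))
v = √(2 × 12500 / (1.21 × 19.9 × 0.6)) = √1730 = 41.6 m/s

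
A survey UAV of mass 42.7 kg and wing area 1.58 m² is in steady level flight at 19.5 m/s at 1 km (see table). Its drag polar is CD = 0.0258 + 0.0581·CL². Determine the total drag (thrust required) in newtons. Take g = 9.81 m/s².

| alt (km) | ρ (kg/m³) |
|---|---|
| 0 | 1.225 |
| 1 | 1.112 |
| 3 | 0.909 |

At 1 km, from the table: ρ = 1.112 kg/m³.
Weight W = mg = 42.7 × 9.81 = 418.89 N; in level flight L = W.
Dynamic pressure q = 0.5 × 1.112 × 19.5² = 211.4 Pa.
CL = W/(q·S) = 418.89 / (211.4 × 1.58) = 1.254.
CD = 0.0258 + 0.0581 × 1.254² = 0.1172.
D = q·S·CD = 211.4 × 1.58 × 0.1172 = 39.14 N

D = 39.1 N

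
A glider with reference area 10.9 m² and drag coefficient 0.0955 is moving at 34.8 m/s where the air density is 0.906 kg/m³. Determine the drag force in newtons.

D = 571 N

Dynamic pressure q = ½ρv² = ½ × 0.906 × 34.8² = 548.6 Pa.
D = q·S·CD = 548.6 × 10.9 × 0.0955 = 571 N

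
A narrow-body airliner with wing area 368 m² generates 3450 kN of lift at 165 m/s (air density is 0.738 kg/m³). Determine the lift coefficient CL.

CL = 0.933

From L = ½ρv²S·CL, rearranging gives CL = 2L/(ρv²S).
CL = 2 × 3.45×10^6 / (0.738 × 165² × 368) = 0.933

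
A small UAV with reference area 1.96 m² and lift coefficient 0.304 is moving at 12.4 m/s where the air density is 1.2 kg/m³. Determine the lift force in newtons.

L = ½ρv²S·CL = ½ × 1.2 × 12.4² × 1.96 × 0.304 = 55 N

L = 55 N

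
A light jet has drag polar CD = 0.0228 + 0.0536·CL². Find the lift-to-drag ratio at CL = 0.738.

L/D = 14.2

CD = 0.0228 + 0.0536 × 0.738² = 0.05199
L/D = CL/CD = 0.738 / 0.05199 = 14.2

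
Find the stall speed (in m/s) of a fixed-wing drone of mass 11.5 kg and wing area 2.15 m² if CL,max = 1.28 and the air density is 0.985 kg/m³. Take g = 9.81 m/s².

V_stall = 9.12 m/s

Weight W = mg = 11.5 × 9.81 = 112.8 N.
V_stall = √(2W/(ρ·S·CL,max)) = √(2 × 112.8 / (0.985 × 2.15 × 1.28))
V_stall = √83.24 = 9.12 m/s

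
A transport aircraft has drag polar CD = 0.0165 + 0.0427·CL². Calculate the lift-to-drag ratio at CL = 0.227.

L/D = 12.1

CD = 0.0165 + 0.0427 × 0.227² = 0.0187
L/D = CL/CD = 0.227 / 0.0187 = 12.1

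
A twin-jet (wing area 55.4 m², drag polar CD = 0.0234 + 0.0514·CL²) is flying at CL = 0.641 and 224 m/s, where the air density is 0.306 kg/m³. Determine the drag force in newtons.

CD = 0.0234 + 0.0514 × 0.641² = 0.04452
D = ½ρv²S·CD = ½ × 0.306 × 224² × 55.4 × 0.04452 = 18900 N

D = 18900 N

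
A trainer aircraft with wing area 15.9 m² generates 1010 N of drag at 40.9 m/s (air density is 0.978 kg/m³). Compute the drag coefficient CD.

From D = ½ρv²S·CD, rearranging gives CD = 2D/(ρv²S).
CD = 2 × 1010 / (0.978 × 40.9² × 15.9) = 0.0777

CD = 0.0777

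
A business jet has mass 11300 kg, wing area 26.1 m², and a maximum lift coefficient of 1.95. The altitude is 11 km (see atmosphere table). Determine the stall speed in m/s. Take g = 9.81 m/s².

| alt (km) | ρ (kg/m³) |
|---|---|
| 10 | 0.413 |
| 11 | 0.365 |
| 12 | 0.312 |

V_stall = 109 m/s

At 11 km, from the table: ρ = 0.365 kg/m³.
At stall, lift equals weight: L = W = m·g = 11300 × 9.81 = 1.109×10^5 N.
V_stall = √(2W/(ρ·S·CL,max)) = √(2 × 1.109×10^5 / (0.365 × 26.1 × 1.95))
V_stall = √11930 = 109 m/s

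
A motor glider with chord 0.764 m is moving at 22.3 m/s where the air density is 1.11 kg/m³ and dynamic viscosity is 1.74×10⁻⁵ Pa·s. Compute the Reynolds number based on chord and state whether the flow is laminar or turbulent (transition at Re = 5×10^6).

Re = ρ·v·c/μ = 1.11 × 22.3 × 0.764 / (1.74×10⁻⁵) = 1.09×10^6
Since 1.09×10^6 < 5×10^6, the flow is laminar.

Re = 1.09×10^6 (laminar)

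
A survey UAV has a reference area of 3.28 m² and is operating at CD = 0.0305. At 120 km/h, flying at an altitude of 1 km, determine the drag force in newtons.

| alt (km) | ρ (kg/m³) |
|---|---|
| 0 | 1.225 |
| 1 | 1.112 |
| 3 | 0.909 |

At 1 km, from the table: ρ = 1.112 kg/m³.
Convert speed: v = 120 km/h ÷ 3.6 = 33.33 m/s.
D = ½ρv²S·CD = ½ × 1.112 × 33.33² × 3.28 × 0.0305 = 61.8 N

D = 61.8 N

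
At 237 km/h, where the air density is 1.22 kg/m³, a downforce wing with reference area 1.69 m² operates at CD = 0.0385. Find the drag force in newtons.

D = 172 N

Convert speed: v = 237 km/h ÷ 3.6 = 65.83 m/s.
D = ½ρv²S·CD = ½ × 1.22 × 65.83² × 1.69 × 0.0385 = 172 N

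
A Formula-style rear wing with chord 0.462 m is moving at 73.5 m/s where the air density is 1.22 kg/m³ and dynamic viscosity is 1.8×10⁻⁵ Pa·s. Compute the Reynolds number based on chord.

Re = ρ·v·c/μ = 1.22 × 73.5 × 0.462 / (1.8×10⁻⁵) = 2.3×10^6

Re = 2.3×10^6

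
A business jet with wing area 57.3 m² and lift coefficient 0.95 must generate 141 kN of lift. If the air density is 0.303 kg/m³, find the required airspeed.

L = ½ρv²S·CL ⇒ v = √(2L/(ρ·S·CL))
v = √(2 × 1.41×10^5 / (0.303 × 57.3 × 0.95)) = √17100 = 131 m/s

v = 131 m/s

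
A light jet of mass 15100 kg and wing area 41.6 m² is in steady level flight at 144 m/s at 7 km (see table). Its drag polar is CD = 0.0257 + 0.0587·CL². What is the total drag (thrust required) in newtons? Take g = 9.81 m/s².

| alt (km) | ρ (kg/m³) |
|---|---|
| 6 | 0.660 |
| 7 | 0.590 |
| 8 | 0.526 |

At 7 km, from the table: ρ = 0.590 kg/m³.
Weight W = mg = 15100 × 9.81 = 1.4813×10^5 N; in level flight L = W.
Dynamic pressure q = 0.5 × 0.59 × 144² = 6117 Pa.
CL = W/(q·S) = 1.4813×10^5 / (6117 × 41.6) = 0.5821.
CD = 0.0257 + 0.0587 × 0.5821² = 0.04559.
D = q·S·CD = 6117 × 41.6 × 0.04559 = 11600 N

D = 11600 N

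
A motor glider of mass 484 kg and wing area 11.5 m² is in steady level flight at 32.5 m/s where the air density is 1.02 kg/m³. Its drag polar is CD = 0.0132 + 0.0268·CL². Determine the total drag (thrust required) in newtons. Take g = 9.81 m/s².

D = 179 N

Weight W = mg = 484 × 9.81 = 4748 N; in level flight L = W.
q = ½ρv² = ½ × 1.02 × 32.5² = 538.7 Pa.
Required CL = L/(qS) = 4748/(538.7·11.5) = 0.7664.
CD = 0.0132 + 0.0268 × 0.7664² = 0.02894.
D = q·S·CD = 538.7 × 11.5 × 0.02894 = 179.3 N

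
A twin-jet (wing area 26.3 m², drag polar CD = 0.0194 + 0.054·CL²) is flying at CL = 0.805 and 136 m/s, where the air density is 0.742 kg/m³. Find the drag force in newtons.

CD = 0.0194 + 0.054 × 0.805² = 0.05439
D = ½ρv²S·CD = ½ × 0.742 × 136² × 26.3 × 0.05439 = 9820 N

D = 9820 N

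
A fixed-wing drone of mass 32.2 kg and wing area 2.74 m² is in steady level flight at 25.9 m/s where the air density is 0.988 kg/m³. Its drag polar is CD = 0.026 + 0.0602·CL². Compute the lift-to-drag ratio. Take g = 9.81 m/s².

In steady level flight, lift balances weight: W = mg = 32.2 × 9.81 = 315.88 N.
q = ½ρv² = ½ × 0.988 × 25.9² = 331.4 Pa.
CL = 2W/(ρv²S) = 2×315.88/(0.988×25.9²×2.74) = 0.3479.
CD = 0.026 + 0.0602 × 0.3479² = 0.03329.
L/D = CL/CD = 0.3479 / 0.03329 = 10.5

L/D = 10.5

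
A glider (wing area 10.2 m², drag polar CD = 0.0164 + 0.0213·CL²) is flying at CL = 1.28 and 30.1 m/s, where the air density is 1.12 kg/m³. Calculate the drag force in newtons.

D = 265 N

CD = 0.0164 + 0.0213 × 1.28² = 0.0513
D = ½ρv²S·CD = ½ × 1.12 × 30.1² × 10.2 × 0.0513 = 265 N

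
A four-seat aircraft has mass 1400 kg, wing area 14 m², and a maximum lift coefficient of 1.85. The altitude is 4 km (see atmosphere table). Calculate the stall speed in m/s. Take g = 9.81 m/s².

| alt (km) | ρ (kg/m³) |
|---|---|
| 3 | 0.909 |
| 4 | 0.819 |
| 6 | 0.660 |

At 4 km, from the table: ρ = 0.819 kg/m³.
Weight W = mg = 1400 × 9.81 = 13730 N.
From L = ½ρV²S·CL,max = W: V_stall = √(2W/(ρSCL,max)) = √(2·13730/(0.819·14·1.85))
V_stall = √1295 = 36 m/s

V_stall = 36 m/s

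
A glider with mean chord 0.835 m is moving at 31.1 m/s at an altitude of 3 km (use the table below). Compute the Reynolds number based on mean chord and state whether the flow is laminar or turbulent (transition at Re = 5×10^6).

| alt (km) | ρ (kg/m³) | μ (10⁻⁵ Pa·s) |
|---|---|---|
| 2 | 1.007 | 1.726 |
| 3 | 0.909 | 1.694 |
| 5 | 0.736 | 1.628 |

At 3 km, from the table: ρ = 0.909 kg/m³, μ = 1.694×10⁻⁵ Pa·s.
Re = ρ·v·c/μ = 0.909 × 31.1 × 0.835 / (1.694×10⁻⁵) = 1.39×10^6
Since 1.39×10^6 < 5×10^6, the flow is laminar.

Re = 1.39×10^6 (laminar)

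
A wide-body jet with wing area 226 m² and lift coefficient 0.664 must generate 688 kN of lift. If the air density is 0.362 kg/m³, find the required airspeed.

L = ½ρv²S·CL ⇒ v = √(2L/(ρ·S·CL))
v = √(2 × 6.88×10^5 / (0.362 × 226 × 0.664)) = √25330 = 159 m/s

v = 159 m/s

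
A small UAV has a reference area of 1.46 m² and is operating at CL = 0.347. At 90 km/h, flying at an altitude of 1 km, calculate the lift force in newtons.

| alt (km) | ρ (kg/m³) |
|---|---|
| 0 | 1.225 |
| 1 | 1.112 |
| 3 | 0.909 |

L = 176 N

At 1 km, from the table: ρ = 1.112 kg/m³.
Convert speed: v = 90 km/h ÷ 3.6 = 25 m/s.
L = ½ρv²S·CL = ½ × 1.112 × 25² × 1.46 × 0.347 = 176 N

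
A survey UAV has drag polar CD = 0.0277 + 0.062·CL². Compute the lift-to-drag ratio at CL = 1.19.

CD = 0.0277 + 0.062 × 1.19² = 0.1155
L/D = CL/CD = 1.19 / 0.1155 = 10.3

L/D = 10.3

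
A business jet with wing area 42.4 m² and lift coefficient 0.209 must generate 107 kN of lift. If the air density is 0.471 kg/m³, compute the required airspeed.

L = ½ρv²S·CL ⇒ v = √(2L/(ρ·S·CL))
v = √(2 × 1.07×10^5 / (0.471 × 42.4 × 0.209)) = √51270 = 226 m/s

v = 226 m/s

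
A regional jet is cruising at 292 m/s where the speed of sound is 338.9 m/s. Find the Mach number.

M = 0.862

M = v/a = 292 / 338.9 = 0.862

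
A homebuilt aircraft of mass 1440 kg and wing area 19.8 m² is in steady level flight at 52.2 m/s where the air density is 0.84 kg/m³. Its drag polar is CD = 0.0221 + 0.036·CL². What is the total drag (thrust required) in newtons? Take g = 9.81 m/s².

D = 818 N

In steady level flight, lift balances weight: W = mg = 1440 × 9.81 = 14126 N.
Dynamic pressure q = 0.5 × 0.84 × 52.2² = 1144 Pa.
CL = W/(q·S) = 14126 / (1144 × 19.8) = 0.6234.
CD = 0.0221 + 0.036 × 0.6234² = 0.03609.
D = q·S·CD = 1144 × 19.8 × 0.03609 = 817.8 N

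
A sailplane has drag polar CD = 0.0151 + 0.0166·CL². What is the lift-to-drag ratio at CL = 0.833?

L/D = 31.3

CD = 0.0151 + 0.0166 × 0.833² = 0.02662
L/D = CL/CD = 0.833 / 0.02662 = 31.3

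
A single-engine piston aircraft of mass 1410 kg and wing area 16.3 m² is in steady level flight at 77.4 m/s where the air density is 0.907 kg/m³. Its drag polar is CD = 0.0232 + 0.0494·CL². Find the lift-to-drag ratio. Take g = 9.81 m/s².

L/D = 11.1

Level flight ⇒ L = W = m·g = 1410 × 9.81 = 13832 N.
Dynamic pressure q = 0.5 × 0.907 × 77.4² = 2717 Pa.
CL = 2W/(ρv²S) = 2×13832/(0.907×77.4²×16.3) = 0.3123.
CD = 0.0232 + 0.0494 × 0.3123² = 0.02802.
L/D = CL/CD = 0.3123 / 0.02802 = 11.1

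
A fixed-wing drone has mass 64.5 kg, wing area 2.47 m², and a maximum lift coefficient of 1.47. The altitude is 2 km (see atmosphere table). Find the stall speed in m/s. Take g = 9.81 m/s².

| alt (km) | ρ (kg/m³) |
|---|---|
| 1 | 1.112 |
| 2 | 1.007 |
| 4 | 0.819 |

V_stall = 18.6 m/s

At 2 km, from the table: ρ = 1.007 kg/m³.
Stall occurs when L = W at CL,max. W = mg = 64.5 × 9.81 = 632.7 N.
V_stall = √(2W/(ρ·S·CL,max)) = √(2 × 632.7 / (1.007 × 2.47 × 1.47))
V_stall = √346.1 = 18.6 m/s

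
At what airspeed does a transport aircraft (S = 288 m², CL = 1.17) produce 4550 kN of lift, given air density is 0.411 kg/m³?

v = 256 m/s

L = ½ρv²S·CL ⇒ v = √(2L/(ρ·S·CL))
v = √(2 × 4.55×10^6 / (0.411 × 288 × 1.17)) = √65710 = 256 m/s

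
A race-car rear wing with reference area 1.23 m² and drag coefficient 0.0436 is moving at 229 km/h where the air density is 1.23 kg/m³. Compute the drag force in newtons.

Convert speed: v = 229 km/h ÷ 3.6 = 63.61 m/s.
Dynamic pressure q = ½ρv² = ½ × 1.23 × 63.61² = 2489 Pa.
D = q·S·CD = 2489 × 1.23 × 0.0436 = 133 N

D = 133 N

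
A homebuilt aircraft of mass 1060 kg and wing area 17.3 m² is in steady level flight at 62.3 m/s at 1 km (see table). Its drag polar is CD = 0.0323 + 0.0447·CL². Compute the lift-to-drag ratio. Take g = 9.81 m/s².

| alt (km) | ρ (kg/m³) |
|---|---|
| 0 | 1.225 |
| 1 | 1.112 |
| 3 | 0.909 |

L/D = 7.79

At 1 km, from the table: ρ = 1.112 kg/m³.
In steady level flight, lift balances weight: W = mg = 1060 × 9.81 = 10399 N.
Dynamic pressure q = 0.5 × 1.112 × 62.3² = 2158 Pa.
CL = 2W/(ρv²S) = 2×10399/(1.112×62.3²×17.3) = 0.2785.
CD = 0.0323 + 0.0447 × 0.2785² = 0.03577.
L/D = CL/CD = 0.2785 / 0.03577 = 7.79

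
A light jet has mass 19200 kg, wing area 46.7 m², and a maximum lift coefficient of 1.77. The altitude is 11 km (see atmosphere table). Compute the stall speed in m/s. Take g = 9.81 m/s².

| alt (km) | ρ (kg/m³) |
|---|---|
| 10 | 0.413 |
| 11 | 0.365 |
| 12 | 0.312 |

At 11 km, from the table: ρ = 0.365 kg/m³.
At stall, lift equals weight: L = W = m·g = 19200 × 9.81 = 1.884×10^5 N.
From L = ½ρV²S·CL,max = W: V_stall = √(2W/(ρSCL,max)) = √(2·1.884×10^5/(0.365·46.7·1.77))
V_stall = √12490 = 112 m/s

V_stall = 112 m/s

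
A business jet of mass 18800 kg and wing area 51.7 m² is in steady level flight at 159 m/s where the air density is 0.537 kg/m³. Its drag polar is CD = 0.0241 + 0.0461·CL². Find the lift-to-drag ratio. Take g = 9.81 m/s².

Level flight ⇒ L = W = m·g = 18800 × 9.81 = 1.8443×10^5 N.
q = ½ρv² = ½ × 0.537 × 159² = 6788 Pa.
Required CL = L/(qS) = 1.8443×10^5/(6788·51.7) = 0.5255.
CD = 0.0241 + 0.0461 × 0.5255² = 0.03683.
L/D = CL/CD = 0.5255 / 0.03683 = 14.3

L/D = 14.3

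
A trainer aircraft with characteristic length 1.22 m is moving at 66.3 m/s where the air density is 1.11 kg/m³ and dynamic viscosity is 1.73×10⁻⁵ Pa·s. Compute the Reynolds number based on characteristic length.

Re = 5.19×10^6

Re = ρ·v·c/μ = 1.11 × 66.3 × 1.22 / (1.73×10⁻⁵) = 5.19×10^6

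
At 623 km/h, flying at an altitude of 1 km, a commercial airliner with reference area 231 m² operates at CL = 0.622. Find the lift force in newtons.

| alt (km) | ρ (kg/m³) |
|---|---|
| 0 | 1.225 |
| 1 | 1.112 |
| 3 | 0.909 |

At 1 km, from the table: ρ = 1.112 kg/m³.
Convert speed: v = 623 km/h ÷ 3.6 = 173.1 m/s.
L = ½ρv²S·CL = ½ × 1.112 × 173.1² × 231 × 0.622 = 2.39×10^6 N ≈ 2390 kN

L = 2.39×10^6 N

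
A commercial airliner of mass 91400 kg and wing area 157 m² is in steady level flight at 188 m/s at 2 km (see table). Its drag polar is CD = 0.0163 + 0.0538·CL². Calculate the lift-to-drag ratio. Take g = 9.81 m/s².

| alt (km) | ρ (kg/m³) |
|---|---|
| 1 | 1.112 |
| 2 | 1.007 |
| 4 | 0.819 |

At 2 km, from the table: ρ = 1.007 kg/m³.
Level flight ⇒ L = W = m·g = 91400 × 9.81 = 8.9663×10^5 N.
q = ½ρv² = ½ × 1.007 × 188² = 17800 Pa.
CL = W/(q·S) = 8.9663×10^5 / (17800 × 157) = 0.3209.
CD = 0.0163 + 0.0538 × 0.3209² = 0.02184.
L/D = CL/CD = 0.3209 / 0.02184 = 14.7

L/D = 14.7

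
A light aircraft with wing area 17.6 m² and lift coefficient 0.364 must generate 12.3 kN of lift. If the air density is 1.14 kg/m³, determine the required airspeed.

L = ½ρv²S·CL ⇒ v = √(2L/(ρ·S·CL))
v = √(2 × 12300 / (1.14 × 17.6 × 0.364)) = √3368 = 58 m/s

v = 58 m/s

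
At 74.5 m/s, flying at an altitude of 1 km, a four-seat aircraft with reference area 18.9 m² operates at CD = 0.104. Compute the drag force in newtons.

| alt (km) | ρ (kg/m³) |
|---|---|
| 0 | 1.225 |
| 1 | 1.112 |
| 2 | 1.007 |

At 1 km, from the table: ρ = 1.112 kg/m³.
Dynamic pressure q = ½ρv² = ½ × 1.112 × 74.5² = 3086 Pa.
D = q·S·CD = 3086 × 18.9 × 0.104 = 6070 N ≈ 6.07 kN

D = 6070 N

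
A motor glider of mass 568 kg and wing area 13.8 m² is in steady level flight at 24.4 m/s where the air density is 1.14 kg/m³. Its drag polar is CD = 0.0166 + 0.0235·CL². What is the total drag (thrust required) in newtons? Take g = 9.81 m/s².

D = 234 N

Weight W = mg = 568 × 9.81 = 5572.1 N; in level flight L = W.
Dynamic pressure q = 0.5 × 1.14 × 24.4² = 339.4 Pa.
CL = 2W/(ρv²S) = 2×5572.1/(1.14×24.4²×13.8) = 1.19.
CD = 0.0166 + 0.0235 × 1.19² = 0.04987.
D = q·S·CD = 339.4 × 13.8 × 0.04987 = 233.5 N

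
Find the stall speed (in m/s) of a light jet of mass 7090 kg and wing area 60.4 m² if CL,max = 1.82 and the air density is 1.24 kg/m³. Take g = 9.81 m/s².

Weight W = mg = 7090 × 9.81 = 69550 N.
V_stall = √(2W/(ρ·S·CL,max)) = √(2 × 69550 / (1.24 × 60.4 × 1.82))
V_stall = √1021 = 31.9 m/s

V_stall = 31.9 m/s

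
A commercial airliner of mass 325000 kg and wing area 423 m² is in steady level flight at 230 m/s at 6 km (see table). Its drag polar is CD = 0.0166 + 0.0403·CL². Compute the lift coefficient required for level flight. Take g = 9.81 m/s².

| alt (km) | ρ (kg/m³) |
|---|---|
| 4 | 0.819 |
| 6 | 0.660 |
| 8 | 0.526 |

CL = 0.432

At 6 km, from the table: ρ = 0.660 kg/m³.
Weight W = mg = 325000 × 9.81 = 3.1882×10^6 N; in level flight L = W.
q = ½ρv² = ½ × 0.66 × 230² = 17460 Pa.
CL = W/(q·S) = 3.1882×10^6 / (17460 × 423) = 0.4318.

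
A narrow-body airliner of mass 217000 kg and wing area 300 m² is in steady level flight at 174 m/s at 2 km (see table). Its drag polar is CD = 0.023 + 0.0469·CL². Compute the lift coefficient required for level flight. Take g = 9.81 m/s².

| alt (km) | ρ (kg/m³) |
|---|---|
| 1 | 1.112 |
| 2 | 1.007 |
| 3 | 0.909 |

At 2 km, from the table: ρ = 1.007 kg/m³.
Level flight ⇒ L = W = m·g = 217000 × 9.81 = 2.1288×10^6 N.
q = ½ρv² = ½ × 1.007 × 174² = 15240 Pa.
CL = 2W/(ρv²S) = 2×2.1288×10^6/(1.007×174²×300) = 0.4655.

CL = 0.465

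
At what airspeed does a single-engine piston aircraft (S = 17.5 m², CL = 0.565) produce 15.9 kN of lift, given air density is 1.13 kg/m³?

L = ½ρv²S·CL ⇒ v = √(2L/(ρ·S·CL))
v = √(2 × 15900 / (1.13 × 17.5 × 0.565)) = √2846 = 53.3 m/s

v = 53.3 m/s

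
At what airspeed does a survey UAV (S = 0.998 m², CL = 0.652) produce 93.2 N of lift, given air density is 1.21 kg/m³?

v = 15.4 m/s

L = ½ρv²S·CL ⇒ v = √(2L/(ρ·S·CL))
v = √(2 × 93.2 / (1.21 × 0.998 × 0.652)) = √236.7 = 15.4 m/s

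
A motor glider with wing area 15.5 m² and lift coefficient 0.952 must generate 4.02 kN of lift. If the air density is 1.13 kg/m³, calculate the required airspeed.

L = ½ρv²S·CL ⇒ v = √(2L/(ρ·S·CL))
v = √(2 × 4020 / (1.13 × 15.5 × 0.952)) = √482.2 = 22 m/s

v = 22 m/s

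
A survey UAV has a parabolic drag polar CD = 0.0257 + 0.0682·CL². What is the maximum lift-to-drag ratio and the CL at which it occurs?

For CD = CD0 + K·CL², (L/D)max occurs at CL* = √(CD0/K) and equals 1/(2√(K·CD0)).
(L/D)max = 1/(2√(0.0682 × 0.0257)) = 1/(2 × 0.04187) = 11.9
CL* = √(0.0257/0.0682) = 0.614

(L/D)max = 11.9, at CL = 0.614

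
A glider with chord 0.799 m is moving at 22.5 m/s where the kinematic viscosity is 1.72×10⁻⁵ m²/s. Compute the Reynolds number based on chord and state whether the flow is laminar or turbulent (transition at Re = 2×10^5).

Re = 1.05×10^6 (turbulent)

Re = v·c/ν = 22.5 × 0.799 / (1.72×10⁻⁵) = 1.05×10^6
Since 1.05×10^6 > 2×10^5, the flow is turbulent.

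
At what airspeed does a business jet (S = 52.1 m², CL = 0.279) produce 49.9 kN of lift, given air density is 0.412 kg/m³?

v = 129 m/s

L = ½ρv²S·CL ⇒ v = √(2L/(ρ·S·CL))
v = √(2 × 49900 / (0.412 × 52.1 × 0.279)) = √16660 = 129 m/s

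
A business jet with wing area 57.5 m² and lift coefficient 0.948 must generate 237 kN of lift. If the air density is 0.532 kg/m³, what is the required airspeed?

L = ½ρv²S·CL ⇒ v = √(2L/(ρ·S·CL))
v = √(2 × 2.37×10^5 / (0.532 × 57.5 × 0.948)) = √16350 = 128 m/s

v = 128 m/s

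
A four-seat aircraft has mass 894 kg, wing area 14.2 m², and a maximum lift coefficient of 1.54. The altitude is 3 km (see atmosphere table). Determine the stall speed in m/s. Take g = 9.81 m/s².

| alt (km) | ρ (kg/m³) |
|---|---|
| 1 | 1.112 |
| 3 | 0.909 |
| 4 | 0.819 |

At 3 km, from the table: ρ = 0.909 kg/m³.
Stall occurs when L = W at CL,max. W = mg = 894 × 9.81 = 8770 N.
V_stall = √(2W/(ρ·S·CL,max)) = √(2 × 8770 / (0.909 × 14.2 × 1.54))
V_stall = √882.4 = 29.7 m/s

V_stall = 29.7 m/s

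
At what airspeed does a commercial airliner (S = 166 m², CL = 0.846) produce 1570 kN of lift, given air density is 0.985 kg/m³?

L = ½ρv²S·CL ⇒ v = √(2L/(ρ·S·CL))
v = √(2 × 1.57×10^6 / (0.985 × 166 × 0.846)) = √22700 = 151 m/s

v = 151 m/s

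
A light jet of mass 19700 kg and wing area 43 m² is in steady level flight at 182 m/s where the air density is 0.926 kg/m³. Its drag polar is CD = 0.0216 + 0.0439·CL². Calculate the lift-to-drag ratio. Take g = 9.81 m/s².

Weight W = mg = 19700 × 9.81 = 1.9326×10^5 N; in level flight L = W.
q = ½ρv² = ½ × 0.926 × 182² = 15340 Pa.
CL = 2W/(ρv²S) = 2×1.9326×10^5/(0.926×182²×43) = 0.2931.
CD = 0.0216 + 0.0439 × 0.2931² = 0.02537.
L/D = CL/CD = 0.2931 / 0.02537 = 11.6

L/D = 11.6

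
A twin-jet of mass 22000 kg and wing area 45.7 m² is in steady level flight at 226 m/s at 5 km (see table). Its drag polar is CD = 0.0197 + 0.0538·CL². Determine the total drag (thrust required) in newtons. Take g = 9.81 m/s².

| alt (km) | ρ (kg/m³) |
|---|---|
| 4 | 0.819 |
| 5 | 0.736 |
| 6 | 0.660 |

D = 19800 N

At 5 km, from the table: ρ = 0.736 kg/m³.
Weight W = mg = 22000 × 9.81 = 2.1582×10^5 N; in level flight L = W.
q = ½ρv² = ½ × 0.736 × 226² = 18800 Pa.
Required CL = L/(qS) = 2.1582×10^5/(18800·45.7) = 0.2513.
CD = 0.0197 + 0.0538 × 0.2513² = 0.0231.
D = q·S·CD = 18800 × 45.7 × 0.0231 = 19840 N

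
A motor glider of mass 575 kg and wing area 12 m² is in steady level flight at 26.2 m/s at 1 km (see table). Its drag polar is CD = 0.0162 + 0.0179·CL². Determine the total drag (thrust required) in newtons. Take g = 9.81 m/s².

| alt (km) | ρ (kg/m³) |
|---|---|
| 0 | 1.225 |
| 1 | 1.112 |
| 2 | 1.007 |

D = 199 N

At 1 km, from the table: ρ = 1.112 kg/m³.
Weight W = mg = 575 × 9.81 = 5640.8 N; in level flight L = W.
Dynamic pressure q = 0.5 × 1.112 × 26.2² = 381.7 Pa.
CL = W/(q·S) = 5640.8 / (381.7 × 12) = 1.232.
CD = 0.0162 + 0.0179 × 1.232² = 0.04335.
D = q·S·CD = 381.7 × 12 × 0.04335 = 198.6 N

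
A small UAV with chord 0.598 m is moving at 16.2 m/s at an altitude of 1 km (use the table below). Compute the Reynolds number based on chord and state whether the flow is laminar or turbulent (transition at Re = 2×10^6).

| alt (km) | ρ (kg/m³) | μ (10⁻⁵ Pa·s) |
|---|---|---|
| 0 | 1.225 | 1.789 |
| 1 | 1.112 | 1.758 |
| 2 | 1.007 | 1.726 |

Re = 6.13×10^5 (laminar)

At 1 km, from the table: ρ = 1.112 kg/m³, μ = 1.758×10⁻⁵ Pa·s.
Re = ρ·v·c/μ = 1.112 × 16.2 × 0.598 / (1.758×10⁻⁵) = 6.13×10^5
Since 6.13×10^5 < 2×10^6, the flow is laminar.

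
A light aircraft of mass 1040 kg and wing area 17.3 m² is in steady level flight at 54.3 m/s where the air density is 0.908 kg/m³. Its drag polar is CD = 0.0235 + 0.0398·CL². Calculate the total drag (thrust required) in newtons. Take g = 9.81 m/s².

D = 723 N

In steady level flight, lift balances weight: W = mg = 1040 × 9.81 = 10202 N.
q = ½ρv² = ½ × 0.908 × 54.3² = 1339 Pa.
Required CL = L/(qS) = 10202/(1339·17.3) = 0.4406.
CD = 0.0235 + 0.0398 × 0.4406² = 0.03122.
D = q·S·CD = 1339 × 17.3 × 0.03122 = 723.1 N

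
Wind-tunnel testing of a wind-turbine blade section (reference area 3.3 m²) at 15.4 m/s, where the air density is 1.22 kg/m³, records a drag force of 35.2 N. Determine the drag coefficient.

CD = 0.0737

From D = ½ρv²S·CD, rearranging gives CD = 2D/(ρv²S).
CD = 2 × 35.2 / (1.22 × 15.4² × 3.3) = 0.0737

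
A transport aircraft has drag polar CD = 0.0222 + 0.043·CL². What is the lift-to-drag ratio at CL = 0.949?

CD = 0.0222 + 0.043 × 0.949² = 0.06093
L/D = CL/CD = 0.949 / 0.06093 = 15.6

L/D = 15.6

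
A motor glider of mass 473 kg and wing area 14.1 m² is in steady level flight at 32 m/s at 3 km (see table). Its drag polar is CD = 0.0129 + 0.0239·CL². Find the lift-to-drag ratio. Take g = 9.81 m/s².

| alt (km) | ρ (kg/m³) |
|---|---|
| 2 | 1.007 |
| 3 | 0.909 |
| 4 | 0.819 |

At 3 km, from the table: ρ = 0.909 kg/m³.
Level flight ⇒ L = W = m·g = 473 × 9.81 = 4640.1 N.
q = ½ρv² = ½ × 0.909 × 32² = 465.4 Pa.
CL = 2W/(ρv²S) = 2×4640.1/(0.909×32²×14.1) = 0.7071.
CD = 0.0129 + 0.0239 × 0.7071² = 0.02485.
L/D = CL/CD = 0.7071 / 0.02485 = 28.5

L/D = 28.5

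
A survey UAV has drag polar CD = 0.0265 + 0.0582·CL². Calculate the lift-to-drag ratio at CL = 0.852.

L/D = 12.4

CD = 0.0265 + 0.0582 × 0.852² = 0.06875
L/D = CL/CD = 0.852 / 0.06875 = 12.4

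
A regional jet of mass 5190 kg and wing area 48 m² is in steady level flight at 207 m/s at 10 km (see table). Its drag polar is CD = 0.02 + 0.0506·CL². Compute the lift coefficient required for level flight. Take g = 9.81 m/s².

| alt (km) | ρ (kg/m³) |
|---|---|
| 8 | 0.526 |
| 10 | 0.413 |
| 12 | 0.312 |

CL = 0.12

At 10 km, from the table: ρ = 0.413 kg/m³.
In steady level flight, lift balances weight: W = mg = 5190 × 9.81 = 50914 N.
q = ½ρv² = ½ × 0.413 × 207² = 8848 Pa.
CL = 2W/(ρv²S) = 2×50914/(0.413×207²×48) = 0.1199.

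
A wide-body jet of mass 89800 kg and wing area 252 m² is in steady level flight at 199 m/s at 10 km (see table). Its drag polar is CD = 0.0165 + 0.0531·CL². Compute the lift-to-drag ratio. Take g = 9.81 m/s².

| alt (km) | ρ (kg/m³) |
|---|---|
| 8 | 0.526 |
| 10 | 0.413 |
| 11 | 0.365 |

L/D = 16.3

At 10 km, from the table: ρ = 0.413 kg/m³.
Weight W = mg = 89800 × 9.81 = 8.8094×10^5 N; in level flight L = W.
q = ½ρv² = ½ × 0.413 × 199² = 8178 Pa.
CL = W/(q·S) = 8.8094×10^5 / (8178 × 252) = 0.4275.
CD = 0.0165 + 0.0531 × 0.4275² = 0.0262.
L/D = CL/CD = 0.4275 / 0.0262 = 16.3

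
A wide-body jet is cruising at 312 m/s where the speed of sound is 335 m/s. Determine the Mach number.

M = v/a = 312 / 335 = 0.931

M = 0.931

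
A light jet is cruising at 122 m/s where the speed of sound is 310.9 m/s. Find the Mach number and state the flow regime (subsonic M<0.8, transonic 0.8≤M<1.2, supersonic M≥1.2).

M = 0.392 (subsonic)

M = v/a = 122 / 310.9 = 0.392
M = 0.392 → subsonic.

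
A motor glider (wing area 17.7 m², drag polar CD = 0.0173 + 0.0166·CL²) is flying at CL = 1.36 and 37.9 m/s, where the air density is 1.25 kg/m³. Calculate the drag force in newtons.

D = 763 N

CD = 0.0173 + 0.0166 × 1.36² = 0.048
D = ½ρv²S·CD = ½ × 1.25 × 37.9² × 17.7 × 0.048 = 763 N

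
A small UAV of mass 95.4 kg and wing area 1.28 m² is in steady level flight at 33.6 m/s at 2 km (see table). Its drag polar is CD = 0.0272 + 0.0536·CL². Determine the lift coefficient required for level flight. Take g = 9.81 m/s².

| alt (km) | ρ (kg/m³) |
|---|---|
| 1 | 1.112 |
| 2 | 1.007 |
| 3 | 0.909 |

CL = 1.29

At 2 km, from the table: ρ = 1.007 kg/m³.
Level flight ⇒ L = W = m·g = 95.4 × 9.81 = 935.87 N.
q = ½ρv² = ½ × 1.007 × 33.6² = 568.4 Pa.
CL = 2W/(ρv²S) = 2×935.87/(1.007×33.6²×1.28) = 1.286.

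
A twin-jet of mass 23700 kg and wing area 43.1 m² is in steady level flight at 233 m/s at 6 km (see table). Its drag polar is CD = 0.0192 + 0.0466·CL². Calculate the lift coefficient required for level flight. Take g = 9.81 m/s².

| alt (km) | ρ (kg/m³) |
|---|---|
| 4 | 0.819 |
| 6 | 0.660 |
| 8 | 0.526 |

At 6 km, from the table: ρ = 0.660 kg/m³.
In steady level flight, lift balances weight: W = mg = 23700 × 9.81 = 2.325×10^5 N.
Dynamic pressure q = 0.5 × 0.66 × 233² = 17920 Pa.
Required CL = L/(qS) = 2.325×10^5/(17920·43.1) = 0.3011.

CL = 0.301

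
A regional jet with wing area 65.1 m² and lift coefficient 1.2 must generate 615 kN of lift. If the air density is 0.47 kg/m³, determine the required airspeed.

L = ½ρv²S·CL ⇒ v = √(2L/(ρ·S·CL))
v = √(2 × 6.15×10^5 / (0.47 × 65.1 × 1.2)) = √33500 = 183 m/s

v = 183 m/s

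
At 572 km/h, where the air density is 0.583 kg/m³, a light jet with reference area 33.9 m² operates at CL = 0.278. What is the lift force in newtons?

Convert speed: v = 572 km/h ÷ 3.6 = 158.9 m/s.
L = ½ρv²S·CL = ½ × 0.583 × 158.9² × 33.9 × 0.278 = 69400 N ≈ 69.4 kN

L = 69400 N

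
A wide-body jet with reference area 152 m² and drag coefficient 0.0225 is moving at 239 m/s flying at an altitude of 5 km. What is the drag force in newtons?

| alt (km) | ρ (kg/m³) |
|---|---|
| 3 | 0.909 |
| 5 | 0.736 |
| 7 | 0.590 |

D = 71900 N

At 5 km, from the table: ρ = 0.736 kg/m³.
Dynamic pressure q = ½ρv² = ½ × 0.736 × 239² = 21020 Pa.
D = q·S·CD = 21020 × 152 × 0.0225 = 71900 N ≈ 71.9 kN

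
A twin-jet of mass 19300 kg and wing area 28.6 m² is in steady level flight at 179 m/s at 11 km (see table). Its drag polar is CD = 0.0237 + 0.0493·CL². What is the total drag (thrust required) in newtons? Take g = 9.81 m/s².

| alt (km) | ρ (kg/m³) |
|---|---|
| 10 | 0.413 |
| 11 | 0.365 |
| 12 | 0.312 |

At 11 km, from the table: ρ = 0.365 kg/m³.
In steady level flight, lift balances weight: W = mg = 19300 × 9.81 = 1.8933×10^5 N.
q = ½ρv² = ½ × 0.365 × 179² = 5847 Pa.
Required CL = L/(qS) = 1.8933×10^5/(5847·28.6) = 1.132.
CD = 0.0237 + 0.0493 × 1.132² = 0.08689.
D = q·S·CD = 5847 × 28.6 × 0.08689 = 14530 N

D = 14500 N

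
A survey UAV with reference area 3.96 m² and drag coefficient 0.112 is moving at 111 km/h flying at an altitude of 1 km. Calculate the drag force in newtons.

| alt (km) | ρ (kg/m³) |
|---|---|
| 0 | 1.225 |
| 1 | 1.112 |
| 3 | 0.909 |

D = 234 N

At 1 km, from the table: ρ = 1.112 kg/m³.
Convert speed: v = 111 km/h ÷ 3.6 = 30.83 m/s.
D = ½ρv²S·CD = ½ × 1.112 × 30.83² × 3.96 × 0.112 = 234 N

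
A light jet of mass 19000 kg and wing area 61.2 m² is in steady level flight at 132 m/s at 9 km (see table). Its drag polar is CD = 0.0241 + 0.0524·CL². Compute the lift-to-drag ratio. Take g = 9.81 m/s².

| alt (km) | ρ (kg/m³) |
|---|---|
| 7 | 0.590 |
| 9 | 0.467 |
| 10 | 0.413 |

L/D = 14

At 9 km, from the table: ρ = 0.467 kg/m³.
Weight W = mg = 19000 × 9.81 = 1.8639×10^5 N; in level flight L = W.
q = ½ρv² = ½ × 0.467 × 132² = 4069 Pa.
CL = W/(q·S) = 1.8639×10^5 / (4069 × 61.2) = 0.7486.
CD = 0.0241 + 0.0524 × 0.7486² = 0.05346.
L/D = CL/CD = 0.7486 / 0.05346 = 14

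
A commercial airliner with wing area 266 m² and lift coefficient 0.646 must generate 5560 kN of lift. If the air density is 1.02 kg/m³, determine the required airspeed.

v = 252 m/s

L = ½ρv²S·CL ⇒ v = √(2L/(ρ·S·CL))
v = √(2 × 5.56×10^6 / (1.02 × 266 × 0.646)) = √63440 = 252 m/s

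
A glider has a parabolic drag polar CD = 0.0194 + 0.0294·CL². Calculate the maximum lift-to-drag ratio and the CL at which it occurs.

(L/D)max = 20.9, at CL = 0.812

For CD = CD0 + K·CL², (L/D)max occurs at CL* = √(CD0/K) and equals 1/(2√(K·CD0)).
(L/D)max = 1/(2√(0.0294 × 0.0194)) = 1/(2 × 0.02388) = 20.9
CL* = √(0.0194/0.0294) = 0.812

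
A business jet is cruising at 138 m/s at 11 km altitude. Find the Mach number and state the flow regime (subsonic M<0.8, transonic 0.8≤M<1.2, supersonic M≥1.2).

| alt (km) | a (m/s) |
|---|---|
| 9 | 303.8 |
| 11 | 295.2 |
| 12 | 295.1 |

M = 0.467 (subsonic)

At 11 km, from the table: a = 295.2 m/s.
M = v/a = 138 / 295.2 = 0.467
M = 0.467 → subsonic.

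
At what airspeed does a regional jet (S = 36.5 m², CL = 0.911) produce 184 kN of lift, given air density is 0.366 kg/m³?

v = 174 m/s

L = ½ρv²S·CL ⇒ v = √(2L/(ρ·S·CL))
v = √(2 × 1.84×10^5 / (0.366 × 36.5 × 0.911)) = √30240 = 174 m/s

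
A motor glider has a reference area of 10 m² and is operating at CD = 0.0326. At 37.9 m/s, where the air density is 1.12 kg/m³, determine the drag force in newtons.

Dynamic pressure q = ½ρv² = ½ × 1.12 × 37.9² = 804.4 Pa.
D = q·S·CD = 804.4 × 10 × 0.0326 = 262 N

D = 262 N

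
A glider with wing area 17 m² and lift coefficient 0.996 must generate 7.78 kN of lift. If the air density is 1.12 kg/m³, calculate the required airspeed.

v = 28.6 m/s

L = ½ρv²S·CL ⇒ v = √(2L/(ρ·S·CL))
v = √(2 × 7780 / (1.12 × 17 × 0.996)) = √820.5 = 28.6 m/s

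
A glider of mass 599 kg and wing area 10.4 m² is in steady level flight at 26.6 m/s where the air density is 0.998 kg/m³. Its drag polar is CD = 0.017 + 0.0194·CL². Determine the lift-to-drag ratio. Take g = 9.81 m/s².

L/D = 24

Weight W = mg = 599 × 9.81 = 5876.2 N; in level flight L = W.
q = ½ρv² = ½ × 0.998 × 26.6² = 353.1 Pa.
CL = 2W/(ρv²S) = 2×5876.2/(0.998×26.6²×10.4) = 1.6.
CD = 0.017 + 0.0194 × 1.6² = 0.06668.
L/D = CL/CD = 1.6 / 0.06668 = 24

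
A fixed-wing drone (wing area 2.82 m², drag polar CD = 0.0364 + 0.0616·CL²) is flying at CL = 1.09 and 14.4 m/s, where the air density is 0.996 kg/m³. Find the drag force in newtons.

D = 31.9 N

CD = 0.0364 + 0.0616 × 1.09² = 0.1096
D = ½ρv²S·CD = ½ × 0.996 × 14.4² × 2.82 × 0.1096 = 31.9 N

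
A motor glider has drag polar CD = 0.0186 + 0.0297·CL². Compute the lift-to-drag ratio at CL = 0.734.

CD = 0.0186 + 0.0297 × 0.734² = 0.0346
L/D = CL/CD = 0.734 / 0.0346 = 21.2

L/D = 21.2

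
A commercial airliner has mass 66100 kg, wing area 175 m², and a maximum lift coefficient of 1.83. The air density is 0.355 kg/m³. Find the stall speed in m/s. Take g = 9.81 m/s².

V_stall = 107 m/s

At stall, lift equals weight: L = W = m·g = 66100 × 9.81 = 6.484×10^5 N.
V_stall = √(2W/(ρ·S·CL,max)) = √(2 × 6.484×10^5 / (0.355 × 175 × 1.83))
V_stall = √11410 = 107 m/s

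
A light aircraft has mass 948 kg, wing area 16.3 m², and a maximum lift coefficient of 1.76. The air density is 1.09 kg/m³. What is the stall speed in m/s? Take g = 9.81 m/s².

Stall occurs when L = W at CL,max. W = mg = 948 × 9.81 = 9300 N.
From L = ½ρV²S·CL,max = W: V_stall = √(2W/(ρSCL,max)) = √(2·9300/(1.09·16.3·1.76))
V_stall = √594.8 = 24.4 m/s

V_stall = 24.4 m/s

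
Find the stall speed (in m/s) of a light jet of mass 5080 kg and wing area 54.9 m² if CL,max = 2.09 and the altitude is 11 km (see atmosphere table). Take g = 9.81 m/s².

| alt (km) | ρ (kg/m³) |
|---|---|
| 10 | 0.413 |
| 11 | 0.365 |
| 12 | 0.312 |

V_stall = 48.8 m/s

At 11 km, from the table: ρ = 0.365 kg/m³.
At stall, lift equals weight: L = W = m·g = 5080 × 9.81 = 49830 N.
From L = ½ρV²S·CL,max = W: V_stall = √(2W/(ρSCL,max)) = √(2·49830/(0.365·54.9·2.09))
V_stall = √2380 = 48.8 m/s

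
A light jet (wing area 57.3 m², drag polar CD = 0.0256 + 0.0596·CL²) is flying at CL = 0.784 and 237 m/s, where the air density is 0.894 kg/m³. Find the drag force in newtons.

CD = 0.0256 + 0.0596 × 0.784² = 0.06223
D = ½ρv²S·CD = ½ × 0.894 × 237² × 57.3 × 0.06223 = 89500 N

D = 89500 N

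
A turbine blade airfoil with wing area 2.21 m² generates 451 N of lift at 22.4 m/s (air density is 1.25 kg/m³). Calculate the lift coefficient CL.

CL = 0.651

From L = ½ρv²S·CL, rearranging gives CL = 2L/(ρv²S).
CL = 2 × 451 / (1.25 × 22.4² × 2.21) = 0.651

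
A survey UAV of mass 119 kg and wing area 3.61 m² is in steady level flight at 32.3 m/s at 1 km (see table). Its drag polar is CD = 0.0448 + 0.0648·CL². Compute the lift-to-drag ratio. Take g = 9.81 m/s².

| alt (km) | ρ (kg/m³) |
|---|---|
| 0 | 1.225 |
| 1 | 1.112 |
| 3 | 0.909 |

At 1 km, from the table: ρ = 1.112 kg/m³.
Level flight ⇒ L = W = m·g = 119 × 9.81 = 1167.4 N.
q = ½ρv² = ½ × 1.112 × 32.3² = 580.1 Pa.
CL = 2W/(ρv²S) = 2×1167.4/(1.112×32.3²×3.61) = 0.5575.
CD = 0.0448 + 0.0648 × 0.5575² = 0.06494.
L/D = CL/CD = 0.5575 / 0.06494 = 8.58

L/D = 8.58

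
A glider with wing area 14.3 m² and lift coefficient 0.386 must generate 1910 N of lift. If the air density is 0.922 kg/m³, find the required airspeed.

L = ½ρv²S·CL ⇒ v = √(2L/(ρ·S·CL))
v = √(2 × 1910 / (0.922 × 14.3 × 0.386)) = √750.6 = 27.4 m/s

v = 27.4 m/s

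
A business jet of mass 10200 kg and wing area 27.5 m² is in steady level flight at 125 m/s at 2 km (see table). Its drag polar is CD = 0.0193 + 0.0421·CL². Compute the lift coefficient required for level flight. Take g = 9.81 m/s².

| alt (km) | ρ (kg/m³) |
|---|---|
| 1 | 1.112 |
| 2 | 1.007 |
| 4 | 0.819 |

At 2 km, from the table: ρ = 1.007 kg/m³.
Weight W = mg = 10200 × 9.81 = 1.0006×10^5 N; in level flight L = W.
Dynamic pressure q = 0.5 × 1.007 × 125² = 7867 Pa.
CL = W/(q·S) = 1.0006×10^5 / (7867 × 27.5) = 0.4625.

CL = 0.463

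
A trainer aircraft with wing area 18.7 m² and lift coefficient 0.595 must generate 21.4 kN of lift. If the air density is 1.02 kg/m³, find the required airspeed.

L = ½ρv²S·CL ⇒ v = √(2L/(ρ·S·CL))
v = √(2 × 21400 / (1.02 × 18.7 × 0.595)) = √3771 = 61.4 m/s

v = 61.4 m/s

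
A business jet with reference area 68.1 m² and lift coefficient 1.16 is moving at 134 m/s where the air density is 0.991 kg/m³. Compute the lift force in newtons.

L = 7.03×10^5 N

L = ½ρv²S·CL = ½ × 0.991 × 134² × 68.1 × 1.16 = 7.03×10^5 N ≈ 703 kN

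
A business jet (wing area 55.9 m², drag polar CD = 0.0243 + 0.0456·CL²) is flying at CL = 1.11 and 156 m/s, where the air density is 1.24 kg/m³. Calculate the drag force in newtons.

CD = 0.0243 + 0.0456 × 1.11² = 0.08048
D = ½ρv²S·CD = ½ × 1.24 × 156² × 55.9 × 0.08048 = 67900 N

D = 67900 N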